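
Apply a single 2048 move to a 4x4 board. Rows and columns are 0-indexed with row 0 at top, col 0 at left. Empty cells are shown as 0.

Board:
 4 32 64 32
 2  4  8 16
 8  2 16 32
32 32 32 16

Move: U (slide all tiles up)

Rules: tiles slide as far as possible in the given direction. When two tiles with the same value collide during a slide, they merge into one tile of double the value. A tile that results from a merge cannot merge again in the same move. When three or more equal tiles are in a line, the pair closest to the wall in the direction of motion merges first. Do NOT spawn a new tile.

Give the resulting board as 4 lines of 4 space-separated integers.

Answer:  4 32 64 32
 2  4  8 16
 8  2 16 32
32 32 32 16

Derivation:
Slide up:
col 0: [4, 2, 8, 32] -> [4, 2, 8, 32]
col 1: [32, 4, 2, 32] -> [32, 4, 2, 32]
col 2: [64, 8, 16, 32] -> [64, 8, 16, 32]
col 3: [32, 16, 32, 16] -> [32, 16, 32, 16]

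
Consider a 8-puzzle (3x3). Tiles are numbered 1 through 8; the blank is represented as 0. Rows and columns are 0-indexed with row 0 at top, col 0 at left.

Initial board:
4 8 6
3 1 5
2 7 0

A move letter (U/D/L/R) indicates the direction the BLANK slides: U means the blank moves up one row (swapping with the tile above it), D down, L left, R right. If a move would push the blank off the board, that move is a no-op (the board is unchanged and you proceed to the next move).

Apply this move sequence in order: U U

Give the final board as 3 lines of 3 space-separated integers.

After move 1 (U):
4 8 6
3 1 0
2 7 5

After move 2 (U):
4 8 0
3 1 6
2 7 5

Answer: 4 8 0
3 1 6
2 7 5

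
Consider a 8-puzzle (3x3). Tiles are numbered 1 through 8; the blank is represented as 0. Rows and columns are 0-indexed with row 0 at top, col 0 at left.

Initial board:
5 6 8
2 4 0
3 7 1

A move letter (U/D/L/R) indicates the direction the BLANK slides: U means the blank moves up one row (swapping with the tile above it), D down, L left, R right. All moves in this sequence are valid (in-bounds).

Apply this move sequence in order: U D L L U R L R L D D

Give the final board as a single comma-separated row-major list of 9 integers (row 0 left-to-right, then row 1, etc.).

Answer: 5, 6, 8, 3, 2, 4, 0, 7, 1

Derivation:
After move 1 (U):
5 6 0
2 4 8
3 7 1

After move 2 (D):
5 6 8
2 4 0
3 7 1

After move 3 (L):
5 6 8
2 0 4
3 7 1

After move 4 (L):
5 6 8
0 2 4
3 7 1

After move 5 (U):
0 6 8
5 2 4
3 7 1

After move 6 (R):
6 0 8
5 2 4
3 7 1

After move 7 (L):
0 6 8
5 2 4
3 7 1

After move 8 (R):
6 0 8
5 2 4
3 7 1

After move 9 (L):
0 6 8
5 2 4
3 7 1

After move 10 (D):
5 6 8
0 2 4
3 7 1

After move 11 (D):
5 6 8
3 2 4
0 7 1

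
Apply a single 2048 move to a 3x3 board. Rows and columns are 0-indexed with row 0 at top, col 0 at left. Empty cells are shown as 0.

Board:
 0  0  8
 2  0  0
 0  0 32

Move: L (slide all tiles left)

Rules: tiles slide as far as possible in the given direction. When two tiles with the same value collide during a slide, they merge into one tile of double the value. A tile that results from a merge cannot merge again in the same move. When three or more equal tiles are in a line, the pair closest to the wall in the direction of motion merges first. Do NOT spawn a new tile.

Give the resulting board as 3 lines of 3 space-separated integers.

Slide left:
row 0: [0, 0, 8] -> [8, 0, 0]
row 1: [2, 0, 0] -> [2, 0, 0]
row 2: [0, 0, 32] -> [32, 0, 0]

Answer:  8  0  0
 2  0  0
32  0  0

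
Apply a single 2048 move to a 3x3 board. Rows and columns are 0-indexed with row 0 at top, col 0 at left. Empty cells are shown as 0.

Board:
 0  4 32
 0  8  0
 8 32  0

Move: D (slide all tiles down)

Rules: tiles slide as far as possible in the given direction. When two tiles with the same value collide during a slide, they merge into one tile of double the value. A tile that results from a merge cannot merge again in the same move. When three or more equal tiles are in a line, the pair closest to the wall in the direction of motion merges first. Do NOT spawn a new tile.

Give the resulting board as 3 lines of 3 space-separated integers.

Answer:  0  4  0
 0  8  0
 8 32 32

Derivation:
Slide down:
col 0: [0, 0, 8] -> [0, 0, 8]
col 1: [4, 8, 32] -> [4, 8, 32]
col 2: [32, 0, 0] -> [0, 0, 32]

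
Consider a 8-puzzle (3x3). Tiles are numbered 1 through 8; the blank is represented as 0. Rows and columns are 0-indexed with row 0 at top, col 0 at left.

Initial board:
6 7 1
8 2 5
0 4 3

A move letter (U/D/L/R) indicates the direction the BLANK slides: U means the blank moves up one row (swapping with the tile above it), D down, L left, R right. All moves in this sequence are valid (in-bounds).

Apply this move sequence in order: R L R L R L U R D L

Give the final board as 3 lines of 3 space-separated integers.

Answer: 6 7 1
2 4 5
0 8 3

Derivation:
After move 1 (R):
6 7 1
8 2 5
4 0 3

After move 2 (L):
6 7 1
8 2 5
0 4 3

After move 3 (R):
6 7 1
8 2 5
4 0 3

After move 4 (L):
6 7 1
8 2 5
0 4 3

After move 5 (R):
6 7 1
8 2 5
4 0 3

After move 6 (L):
6 7 1
8 2 5
0 4 3

After move 7 (U):
6 7 1
0 2 5
8 4 3

After move 8 (R):
6 7 1
2 0 5
8 4 3

After move 9 (D):
6 7 1
2 4 5
8 0 3

After move 10 (L):
6 7 1
2 4 5
0 8 3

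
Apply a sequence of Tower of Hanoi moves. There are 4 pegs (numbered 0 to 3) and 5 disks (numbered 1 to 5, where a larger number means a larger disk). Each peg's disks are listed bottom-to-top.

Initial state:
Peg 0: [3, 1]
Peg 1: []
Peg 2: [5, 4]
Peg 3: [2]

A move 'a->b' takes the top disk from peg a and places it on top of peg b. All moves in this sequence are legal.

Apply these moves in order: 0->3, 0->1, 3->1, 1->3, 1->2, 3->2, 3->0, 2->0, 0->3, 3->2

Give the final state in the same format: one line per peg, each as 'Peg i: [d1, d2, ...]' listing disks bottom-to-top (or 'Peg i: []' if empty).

After move 1 (0->3):
Peg 0: [3]
Peg 1: []
Peg 2: [5, 4]
Peg 3: [2, 1]

After move 2 (0->1):
Peg 0: []
Peg 1: [3]
Peg 2: [5, 4]
Peg 3: [2, 1]

After move 3 (3->1):
Peg 0: []
Peg 1: [3, 1]
Peg 2: [5, 4]
Peg 3: [2]

After move 4 (1->3):
Peg 0: []
Peg 1: [3]
Peg 2: [5, 4]
Peg 3: [2, 1]

After move 5 (1->2):
Peg 0: []
Peg 1: []
Peg 2: [5, 4, 3]
Peg 3: [2, 1]

After move 6 (3->2):
Peg 0: []
Peg 1: []
Peg 2: [5, 4, 3, 1]
Peg 3: [2]

After move 7 (3->0):
Peg 0: [2]
Peg 1: []
Peg 2: [5, 4, 3, 1]
Peg 3: []

After move 8 (2->0):
Peg 0: [2, 1]
Peg 1: []
Peg 2: [5, 4, 3]
Peg 3: []

After move 9 (0->3):
Peg 0: [2]
Peg 1: []
Peg 2: [5, 4, 3]
Peg 3: [1]

After move 10 (3->2):
Peg 0: [2]
Peg 1: []
Peg 2: [5, 4, 3, 1]
Peg 3: []

Answer: Peg 0: [2]
Peg 1: []
Peg 2: [5, 4, 3, 1]
Peg 3: []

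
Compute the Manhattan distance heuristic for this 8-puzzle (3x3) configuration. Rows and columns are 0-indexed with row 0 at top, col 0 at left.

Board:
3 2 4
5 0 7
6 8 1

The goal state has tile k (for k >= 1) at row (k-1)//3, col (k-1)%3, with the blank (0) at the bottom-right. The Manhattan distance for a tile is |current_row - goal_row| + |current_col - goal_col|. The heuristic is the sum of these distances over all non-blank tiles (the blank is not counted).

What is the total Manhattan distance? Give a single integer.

Answer: 16

Derivation:
Tile 3: at (0,0), goal (0,2), distance |0-0|+|0-2| = 2
Tile 2: at (0,1), goal (0,1), distance |0-0|+|1-1| = 0
Tile 4: at (0,2), goal (1,0), distance |0-1|+|2-0| = 3
Tile 5: at (1,0), goal (1,1), distance |1-1|+|0-1| = 1
Tile 7: at (1,2), goal (2,0), distance |1-2|+|2-0| = 3
Tile 6: at (2,0), goal (1,2), distance |2-1|+|0-2| = 3
Tile 8: at (2,1), goal (2,1), distance |2-2|+|1-1| = 0
Tile 1: at (2,2), goal (0,0), distance |2-0|+|2-0| = 4
Sum: 2 + 0 + 3 + 1 + 3 + 3 + 0 + 4 = 16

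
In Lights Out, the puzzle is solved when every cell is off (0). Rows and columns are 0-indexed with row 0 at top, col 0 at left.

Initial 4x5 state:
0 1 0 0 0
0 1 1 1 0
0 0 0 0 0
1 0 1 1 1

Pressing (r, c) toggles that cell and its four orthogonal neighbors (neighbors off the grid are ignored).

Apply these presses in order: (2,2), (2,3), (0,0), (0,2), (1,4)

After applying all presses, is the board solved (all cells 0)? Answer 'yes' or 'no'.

After press 1 at (2,2):
0 1 0 0 0
0 1 0 1 0
0 1 1 1 0
1 0 0 1 1

After press 2 at (2,3):
0 1 0 0 0
0 1 0 0 0
0 1 0 0 1
1 0 0 0 1

After press 3 at (0,0):
1 0 0 0 0
1 1 0 0 0
0 1 0 0 1
1 0 0 0 1

After press 4 at (0,2):
1 1 1 1 0
1 1 1 0 0
0 1 0 0 1
1 0 0 0 1

After press 5 at (1,4):
1 1 1 1 1
1 1 1 1 1
0 1 0 0 0
1 0 0 0 1

Lights still on: 13

Answer: no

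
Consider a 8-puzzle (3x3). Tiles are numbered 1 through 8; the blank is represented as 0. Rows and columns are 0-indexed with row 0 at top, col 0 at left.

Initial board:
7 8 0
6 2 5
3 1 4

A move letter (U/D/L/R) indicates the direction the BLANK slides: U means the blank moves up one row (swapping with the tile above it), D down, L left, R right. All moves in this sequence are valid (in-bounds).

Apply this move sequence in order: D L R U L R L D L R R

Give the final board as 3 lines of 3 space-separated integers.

Answer: 7 2 8
6 5 0
3 1 4

Derivation:
After move 1 (D):
7 8 5
6 2 0
3 1 4

After move 2 (L):
7 8 5
6 0 2
3 1 4

After move 3 (R):
7 8 5
6 2 0
3 1 4

After move 4 (U):
7 8 0
6 2 5
3 1 4

After move 5 (L):
7 0 8
6 2 5
3 1 4

After move 6 (R):
7 8 0
6 2 5
3 1 4

After move 7 (L):
7 0 8
6 2 5
3 1 4

After move 8 (D):
7 2 8
6 0 5
3 1 4

After move 9 (L):
7 2 8
0 6 5
3 1 4

After move 10 (R):
7 2 8
6 0 5
3 1 4

After move 11 (R):
7 2 8
6 5 0
3 1 4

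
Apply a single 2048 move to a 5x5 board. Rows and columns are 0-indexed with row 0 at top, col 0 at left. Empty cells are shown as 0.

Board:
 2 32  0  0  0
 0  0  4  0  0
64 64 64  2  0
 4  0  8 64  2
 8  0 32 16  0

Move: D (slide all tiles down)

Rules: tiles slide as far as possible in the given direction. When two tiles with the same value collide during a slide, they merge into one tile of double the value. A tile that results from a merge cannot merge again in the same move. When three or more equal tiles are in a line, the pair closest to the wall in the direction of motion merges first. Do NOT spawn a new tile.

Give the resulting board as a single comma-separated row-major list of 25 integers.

Answer: 0, 0, 0, 0, 0, 2, 0, 4, 0, 0, 64, 0, 64, 2, 0, 4, 32, 8, 64, 0, 8, 64, 32, 16, 2

Derivation:
Slide down:
col 0: [2, 0, 64, 4, 8] -> [0, 2, 64, 4, 8]
col 1: [32, 0, 64, 0, 0] -> [0, 0, 0, 32, 64]
col 2: [0, 4, 64, 8, 32] -> [0, 4, 64, 8, 32]
col 3: [0, 0, 2, 64, 16] -> [0, 0, 2, 64, 16]
col 4: [0, 0, 0, 2, 0] -> [0, 0, 0, 0, 2]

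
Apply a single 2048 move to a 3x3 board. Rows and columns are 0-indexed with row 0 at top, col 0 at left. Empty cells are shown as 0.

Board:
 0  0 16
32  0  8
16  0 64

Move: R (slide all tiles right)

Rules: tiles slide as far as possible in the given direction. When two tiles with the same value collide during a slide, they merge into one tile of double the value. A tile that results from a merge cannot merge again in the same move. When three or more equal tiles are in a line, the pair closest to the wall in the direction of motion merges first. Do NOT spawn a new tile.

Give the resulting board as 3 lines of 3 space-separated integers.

Answer:  0  0 16
 0 32  8
 0 16 64

Derivation:
Slide right:
row 0: [0, 0, 16] -> [0, 0, 16]
row 1: [32, 0, 8] -> [0, 32, 8]
row 2: [16, 0, 64] -> [0, 16, 64]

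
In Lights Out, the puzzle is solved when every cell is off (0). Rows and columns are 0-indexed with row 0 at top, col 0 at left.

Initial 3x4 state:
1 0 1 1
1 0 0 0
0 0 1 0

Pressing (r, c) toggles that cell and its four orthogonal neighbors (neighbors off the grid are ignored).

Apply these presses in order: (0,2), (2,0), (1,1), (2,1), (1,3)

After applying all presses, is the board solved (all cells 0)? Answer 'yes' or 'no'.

After press 1 at (0,2):
1 1 0 0
1 0 1 0
0 0 1 0

After press 2 at (2,0):
1 1 0 0
0 0 1 0
1 1 1 0

After press 3 at (1,1):
1 0 0 0
1 1 0 0
1 0 1 0

After press 4 at (2,1):
1 0 0 0
1 0 0 0
0 1 0 0

After press 5 at (1,3):
1 0 0 1
1 0 1 1
0 1 0 1

Lights still on: 7

Answer: no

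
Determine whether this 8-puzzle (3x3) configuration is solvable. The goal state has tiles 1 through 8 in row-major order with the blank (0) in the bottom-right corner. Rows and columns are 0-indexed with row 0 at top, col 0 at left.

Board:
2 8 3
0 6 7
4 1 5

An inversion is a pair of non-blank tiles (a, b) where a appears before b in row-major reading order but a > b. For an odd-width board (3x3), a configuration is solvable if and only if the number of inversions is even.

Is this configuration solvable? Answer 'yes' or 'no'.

Inversions (pairs i<j in row-major order where tile[i] > tile[j] > 0): 15
15 is odd, so the puzzle is not solvable.

Answer: no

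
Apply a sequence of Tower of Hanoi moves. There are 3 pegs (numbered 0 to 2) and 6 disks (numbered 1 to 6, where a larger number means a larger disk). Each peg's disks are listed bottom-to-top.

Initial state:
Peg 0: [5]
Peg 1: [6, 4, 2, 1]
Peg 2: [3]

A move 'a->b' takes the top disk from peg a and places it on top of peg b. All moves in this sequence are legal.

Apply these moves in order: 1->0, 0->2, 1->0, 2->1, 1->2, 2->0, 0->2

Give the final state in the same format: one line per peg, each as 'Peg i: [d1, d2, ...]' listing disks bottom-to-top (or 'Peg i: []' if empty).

Answer: Peg 0: [5, 2]
Peg 1: [6, 4]
Peg 2: [3, 1]

Derivation:
After move 1 (1->0):
Peg 0: [5, 1]
Peg 1: [6, 4, 2]
Peg 2: [3]

After move 2 (0->2):
Peg 0: [5]
Peg 1: [6, 4, 2]
Peg 2: [3, 1]

After move 3 (1->0):
Peg 0: [5, 2]
Peg 1: [6, 4]
Peg 2: [3, 1]

After move 4 (2->1):
Peg 0: [5, 2]
Peg 1: [6, 4, 1]
Peg 2: [3]

After move 5 (1->2):
Peg 0: [5, 2]
Peg 1: [6, 4]
Peg 2: [3, 1]

After move 6 (2->0):
Peg 0: [5, 2, 1]
Peg 1: [6, 4]
Peg 2: [3]

After move 7 (0->2):
Peg 0: [5, 2]
Peg 1: [6, 4]
Peg 2: [3, 1]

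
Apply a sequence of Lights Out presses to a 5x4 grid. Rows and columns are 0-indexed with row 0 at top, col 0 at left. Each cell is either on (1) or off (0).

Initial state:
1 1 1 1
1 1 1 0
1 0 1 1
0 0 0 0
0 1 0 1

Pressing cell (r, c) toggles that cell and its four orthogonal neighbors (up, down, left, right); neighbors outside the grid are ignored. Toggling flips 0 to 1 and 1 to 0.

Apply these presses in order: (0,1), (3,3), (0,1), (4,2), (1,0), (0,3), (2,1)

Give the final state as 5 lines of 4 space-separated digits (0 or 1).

Answer: 0 1 0 0
0 1 1 1
1 1 0 0
0 1 0 1
0 0 1 1

Derivation:
After press 1 at (0,1):
0 0 0 1
1 0 1 0
1 0 1 1
0 0 0 0
0 1 0 1

After press 2 at (3,3):
0 0 0 1
1 0 1 0
1 0 1 0
0 0 1 1
0 1 0 0

After press 3 at (0,1):
1 1 1 1
1 1 1 0
1 0 1 0
0 0 1 1
0 1 0 0

After press 4 at (4,2):
1 1 1 1
1 1 1 0
1 0 1 0
0 0 0 1
0 0 1 1

After press 5 at (1,0):
0 1 1 1
0 0 1 0
0 0 1 0
0 0 0 1
0 0 1 1

After press 6 at (0,3):
0 1 0 0
0 0 1 1
0 0 1 0
0 0 0 1
0 0 1 1

After press 7 at (2,1):
0 1 0 0
0 1 1 1
1 1 0 0
0 1 0 1
0 0 1 1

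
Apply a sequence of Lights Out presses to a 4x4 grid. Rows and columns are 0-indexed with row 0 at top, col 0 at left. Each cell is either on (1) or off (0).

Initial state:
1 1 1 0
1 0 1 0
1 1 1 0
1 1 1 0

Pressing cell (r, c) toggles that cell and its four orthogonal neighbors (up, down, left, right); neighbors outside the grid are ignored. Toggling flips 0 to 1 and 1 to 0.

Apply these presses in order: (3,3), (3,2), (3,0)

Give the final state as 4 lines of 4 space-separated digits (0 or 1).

Answer: 1 1 1 0
1 0 1 0
0 1 0 1
0 1 1 0

Derivation:
After press 1 at (3,3):
1 1 1 0
1 0 1 0
1 1 1 1
1 1 0 1

After press 2 at (3,2):
1 1 1 0
1 0 1 0
1 1 0 1
1 0 1 0

After press 3 at (3,0):
1 1 1 0
1 0 1 0
0 1 0 1
0 1 1 0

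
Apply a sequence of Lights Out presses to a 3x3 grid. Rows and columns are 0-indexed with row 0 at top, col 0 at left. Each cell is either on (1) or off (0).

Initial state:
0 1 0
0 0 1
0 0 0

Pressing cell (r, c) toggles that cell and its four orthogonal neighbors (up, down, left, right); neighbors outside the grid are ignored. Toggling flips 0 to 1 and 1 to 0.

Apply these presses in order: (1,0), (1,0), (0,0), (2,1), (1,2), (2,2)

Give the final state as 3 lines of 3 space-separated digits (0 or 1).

Answer: 1 0 1
1 0 1
1 0 1

Derivation:
After press 1 at (1,0):
1 1 0
1 1 1
1 0 0

After press 2 at (1,0):
0 1 0
0 0 1
0 0 0

After press 3 at (0,0):
1 0 0
1 0 1
0 0 0

After press 4 at (2,1):
1 0 0
1 1 1
1 1 1

After press 5 at (1,2):
1 0 1
1 0 0
1 1 0

After press 6 at (2,2):
1 0 1
1 0 1
1 0 1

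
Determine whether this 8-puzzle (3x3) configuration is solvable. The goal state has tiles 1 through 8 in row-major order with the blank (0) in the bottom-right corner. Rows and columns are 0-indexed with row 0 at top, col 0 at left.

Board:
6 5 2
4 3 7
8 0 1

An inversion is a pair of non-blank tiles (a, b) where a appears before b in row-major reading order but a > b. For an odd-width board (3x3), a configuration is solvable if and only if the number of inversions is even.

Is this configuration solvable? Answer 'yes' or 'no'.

Inversions (pairs i<j in row-major order where tile[i] > tile[j] > 0): 15
15 is odd, so the puzzle is not solvable.

Answer: no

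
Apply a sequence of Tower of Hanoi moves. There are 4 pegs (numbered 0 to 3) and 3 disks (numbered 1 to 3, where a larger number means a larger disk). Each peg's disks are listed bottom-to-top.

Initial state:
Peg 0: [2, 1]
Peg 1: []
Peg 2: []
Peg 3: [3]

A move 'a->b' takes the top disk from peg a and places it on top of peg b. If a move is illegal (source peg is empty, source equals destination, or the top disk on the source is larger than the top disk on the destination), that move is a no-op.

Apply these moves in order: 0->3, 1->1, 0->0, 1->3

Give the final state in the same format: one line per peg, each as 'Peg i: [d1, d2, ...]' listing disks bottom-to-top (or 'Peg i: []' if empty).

Answer: Peg 0: [2]
Peg 1: []
Peg 2: []
Peg 3: [3, 1]

Derivation:
After move 1 (0->3):
Peg 0: [2]
Peg 1: []
Peg 2: []
Peg 3: [3, 1]

After move 2 (1->1):
Peg 0: [2]
Peg 1: []
Peg 2: []
Peg 3: [3, 1]

After move 3 (0->0):
Peg 0: [2]
Peg 1: []
Peg 2: []
Peg 3: [3, 1]

After move 4 (1->3):
Peg 0: [2]
Peg 1: []
Peg 2: []
Peg 3: [3, 1]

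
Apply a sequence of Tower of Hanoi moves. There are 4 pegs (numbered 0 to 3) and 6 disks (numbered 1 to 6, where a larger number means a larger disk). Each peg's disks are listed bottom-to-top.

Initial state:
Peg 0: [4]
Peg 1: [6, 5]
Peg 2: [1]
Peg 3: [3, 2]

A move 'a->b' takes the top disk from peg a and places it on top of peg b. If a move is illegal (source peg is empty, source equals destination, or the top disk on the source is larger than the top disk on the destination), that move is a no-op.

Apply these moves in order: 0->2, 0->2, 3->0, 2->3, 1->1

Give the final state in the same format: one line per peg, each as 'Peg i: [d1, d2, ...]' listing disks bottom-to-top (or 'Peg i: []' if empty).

Answer: Peg 0: [4, 2]
Peg 1: [6, 5]
Peg 2: []
Peg 3: [3, 1]

Derivation:
After move 1 (0->2):
Peg 0: [4]
Peg 1: [6, 5]
Peg 2: [1]
Peg 3: [3, 2]

After move 2 (0->2):
Peg 0: [4]
Peg 1: [6, 5]
Peg 2: [1]
Peg 3: [3, 2]

After move 3 (3->0):
Peg 0: [4, 2]
Peg 1: [6, 5]
Peg 2: [1]
Peg 3: [3]

After move 4 (2->3):
Peg 0: [4, 2]
Peg 1: [6, 5]
Peg 2: []
Peg 3: [3, 1]

After move 5 (1->1):
Peg 0: [4, 2]
Peg 1: [6, 5]
Peg 2: []
Peg 3: [3, 1]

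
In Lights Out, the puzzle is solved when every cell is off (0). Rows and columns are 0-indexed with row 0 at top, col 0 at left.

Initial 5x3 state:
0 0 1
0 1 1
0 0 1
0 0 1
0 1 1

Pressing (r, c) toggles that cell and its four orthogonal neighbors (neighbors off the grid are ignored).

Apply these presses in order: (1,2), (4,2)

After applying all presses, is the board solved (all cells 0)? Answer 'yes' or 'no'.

After press 1 at (1,2):
0 0 0
0 0 0
0 0 0
0 0 1
0 1 1

After press 2 at (4,2):
0 0 0
0 0 0
0 0 0
0 0 0
0 0 0

Lights still on: 0

Answer: yes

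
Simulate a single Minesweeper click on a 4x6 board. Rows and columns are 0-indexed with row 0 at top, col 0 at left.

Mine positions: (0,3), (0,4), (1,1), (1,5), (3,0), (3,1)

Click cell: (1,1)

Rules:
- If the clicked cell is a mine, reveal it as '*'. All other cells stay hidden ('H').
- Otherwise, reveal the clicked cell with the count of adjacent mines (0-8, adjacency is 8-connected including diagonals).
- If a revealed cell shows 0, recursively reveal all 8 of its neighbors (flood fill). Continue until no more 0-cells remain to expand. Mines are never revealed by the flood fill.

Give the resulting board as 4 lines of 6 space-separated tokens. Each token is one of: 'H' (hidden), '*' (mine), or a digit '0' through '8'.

H H H H H H
H * H H H H
H H H H H H
H H H H H H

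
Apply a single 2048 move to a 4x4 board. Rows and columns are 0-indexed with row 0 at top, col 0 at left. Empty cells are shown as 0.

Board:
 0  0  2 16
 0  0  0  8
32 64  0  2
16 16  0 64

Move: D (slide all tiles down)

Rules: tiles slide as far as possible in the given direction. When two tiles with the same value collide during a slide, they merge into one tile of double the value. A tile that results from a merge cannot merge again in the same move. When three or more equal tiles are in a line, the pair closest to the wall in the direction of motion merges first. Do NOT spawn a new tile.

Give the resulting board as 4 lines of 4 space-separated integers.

Slide down:
col 0: [0, 0, 32, 16] -> [0, 0, 32, 16]
col 1: [0, 0, 64, 16] -> [0, 0, 64, 16]
col 2: [2, 0, 0, 0] -> [0, 0, 0, 2]
col 3: [16, 8, 2, 64] -> [16, 8, 2, 64]

Answer:  0  0  0 16
 0  0  0  8
32 64  0  2
16 16  2 64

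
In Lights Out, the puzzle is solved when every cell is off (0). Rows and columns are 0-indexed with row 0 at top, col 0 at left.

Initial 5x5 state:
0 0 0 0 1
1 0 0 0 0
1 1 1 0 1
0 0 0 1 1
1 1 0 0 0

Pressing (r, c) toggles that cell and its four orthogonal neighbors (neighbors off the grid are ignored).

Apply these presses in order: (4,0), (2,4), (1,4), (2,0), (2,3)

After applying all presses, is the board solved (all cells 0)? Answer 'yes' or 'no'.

After press 1 at (4,0):
0 0 0 0 1
1 0 0 0 0
1 1 1 0 1
1 0 0 1 1
0 0 0 0 0

After press 2 at (2,4):
0 0 0 0 1
1 0 0 0 1
1 1 1 1 0
1 0 0 1 0
0 0 0 0 0

After press 3 at (1,4):
0 0 0 0 0
1 0 0 1 0
1 1 1 1 1
1 0 0 1 0
0 0 0 0 0

After press 4 at (2,0):
0 0 0 0 0
0 0 0 1 0
0 0 1 1 1
0 0 0 1 0
0 0 0 0 0

After press 5 at (2,3):
0 0 0 0 0
0 0 0 0 0
0 0 0 0 0
0 0 0 0 0
0 0 0 0 0

Lights still on: 0

Answer: yes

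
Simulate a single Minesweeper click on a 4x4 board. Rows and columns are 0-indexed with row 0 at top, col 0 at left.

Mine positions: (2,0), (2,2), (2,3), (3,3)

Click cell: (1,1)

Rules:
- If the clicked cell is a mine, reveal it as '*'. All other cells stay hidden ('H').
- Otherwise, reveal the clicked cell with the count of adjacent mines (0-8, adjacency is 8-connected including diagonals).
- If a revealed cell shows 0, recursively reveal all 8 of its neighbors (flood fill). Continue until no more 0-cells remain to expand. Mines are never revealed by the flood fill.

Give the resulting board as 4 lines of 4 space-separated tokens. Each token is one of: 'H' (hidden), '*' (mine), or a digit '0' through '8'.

H H H H
H 2 H H
H H H H
H H H H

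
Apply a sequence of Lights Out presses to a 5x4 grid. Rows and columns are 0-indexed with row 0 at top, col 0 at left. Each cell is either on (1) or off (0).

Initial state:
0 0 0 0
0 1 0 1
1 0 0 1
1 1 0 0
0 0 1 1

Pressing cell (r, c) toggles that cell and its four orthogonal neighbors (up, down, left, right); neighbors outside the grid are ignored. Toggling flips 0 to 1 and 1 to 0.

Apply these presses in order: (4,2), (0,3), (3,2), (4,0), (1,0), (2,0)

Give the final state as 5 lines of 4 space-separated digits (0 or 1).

Answer: 1 0 1 1
0 0 0 0
1 1 1 1
1 0 0 1
1 0 1 0

Derivation:
After press 1 at (4,2):
0 0 0 0
0 1 0 1
1 0 0 1
1 1 1 0
0 1 0 0

After press 2 at (0,3):
0 0 1 1
0 1 0 0
1 0 0 1
1 1 1 0
0 1 0 0

After press 3 at (3,2):
0 0 1 1
0 1 0 0
1 0 1 1
1 0 0 1
0 1 1 0

After press 4 at (4,0):
0 0 1 1
0 1 0 0
1 0 1 1
0 0 0 1
1 0 1 0

After press 5 at (1,0):
1 0 1 1
1 0 0 0
0 0 1 1
0 0 0 1
1 0 1 0

After press 6 at (2,0):
1 0 1 1
0 0 0 0
1 1 1 1
1 0 0 1
1 0 1 0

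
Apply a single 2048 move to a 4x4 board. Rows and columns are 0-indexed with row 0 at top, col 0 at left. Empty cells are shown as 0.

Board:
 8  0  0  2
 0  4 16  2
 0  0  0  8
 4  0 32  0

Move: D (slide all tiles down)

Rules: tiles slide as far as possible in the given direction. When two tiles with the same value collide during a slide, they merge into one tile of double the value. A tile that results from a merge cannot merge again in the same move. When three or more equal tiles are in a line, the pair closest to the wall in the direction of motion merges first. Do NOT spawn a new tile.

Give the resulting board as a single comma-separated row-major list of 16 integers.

Slide down:
col 0: [8, 0, 0, 4] -> [0, 0, 8, 4]
col 1: [0, 4, 0, 0] -> [0, 0, 0, 4]
col 2: [0, 16, 0, 32] -> [0, 0, 16, 32]
col 3: [2, 2, 8, 0] -> [0, 0, 4, 8]

Answer: 0, 0, 0, 0, 0, 0, 0, 0, 8, 0, 16, 4, 4, 4, 32, 8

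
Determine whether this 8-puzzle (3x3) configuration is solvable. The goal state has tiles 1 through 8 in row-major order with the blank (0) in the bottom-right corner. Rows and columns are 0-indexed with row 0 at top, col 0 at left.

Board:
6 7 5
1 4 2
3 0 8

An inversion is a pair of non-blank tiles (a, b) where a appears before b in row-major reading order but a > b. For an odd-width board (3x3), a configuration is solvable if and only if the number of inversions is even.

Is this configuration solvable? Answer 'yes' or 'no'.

Inversions (pairs i<j in row-major order where tile[i] > tile[j] > 0): 16
16 is even, so the puzzle is solvable.

Answer: yes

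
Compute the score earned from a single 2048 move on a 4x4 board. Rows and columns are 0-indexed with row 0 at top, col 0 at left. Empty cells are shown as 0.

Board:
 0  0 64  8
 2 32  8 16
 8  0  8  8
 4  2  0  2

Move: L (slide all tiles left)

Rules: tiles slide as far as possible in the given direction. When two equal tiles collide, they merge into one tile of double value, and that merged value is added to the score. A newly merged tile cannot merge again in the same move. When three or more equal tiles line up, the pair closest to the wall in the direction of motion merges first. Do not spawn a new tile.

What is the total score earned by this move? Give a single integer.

Slide left:
row 0: [0, 0, 64, 8] -> [64, 8, 0, 0]  score +0 (running 0)
row 1: [2, 32, 8, 16] -> [2, 32, 8, 16]  score +0 (running 0)
row 2: [8, 0, 8, 8] -> [16, 8, 0, 0]  score +16 (running 16)
row 3: [4, 2, 0, 2] -> [4, 4, 0, 0]  score +4 (running 20)
Board after move:
64  8  0  0
 2 32  8 16
16  8  0  0
 4  4  0  0

Answer: 20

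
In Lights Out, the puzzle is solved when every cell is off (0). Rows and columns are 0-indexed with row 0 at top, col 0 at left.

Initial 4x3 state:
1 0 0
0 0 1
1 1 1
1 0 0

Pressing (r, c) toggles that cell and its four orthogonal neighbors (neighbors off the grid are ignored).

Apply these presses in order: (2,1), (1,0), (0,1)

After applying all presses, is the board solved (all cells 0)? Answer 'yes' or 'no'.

Answer: no

Derivation:
After press 1 at (2,1):
1 0 0
0 1 1
0 0 0
1 1 0

After press 2 at (1,0):
0 0 0
1 0 1
1 0 0
1 1 0

After press 3 at (0,1):
1 1 1
1 1 1
1 0 0
1 1 0

Lights still on: 9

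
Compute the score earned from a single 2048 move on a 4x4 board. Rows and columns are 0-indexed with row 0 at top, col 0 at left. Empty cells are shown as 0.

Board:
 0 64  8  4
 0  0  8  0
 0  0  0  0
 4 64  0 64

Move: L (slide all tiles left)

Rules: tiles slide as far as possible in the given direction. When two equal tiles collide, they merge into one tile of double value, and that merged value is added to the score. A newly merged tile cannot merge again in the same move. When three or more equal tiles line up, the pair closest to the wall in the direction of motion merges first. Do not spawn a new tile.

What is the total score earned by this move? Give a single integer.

Answer: 128

Derivation:
Slide left:
row 0: [0, 64, 8, 4] -> [64, 8, 4, 0]  score +0 (running 0)
row 1: [0, 0, 8, 0] -> [8, 0, 0, 0]  score +0 (running 0)
row 2: [0, 0, 0, 0] -> [0, 0, 0, 0]  score +0 (running 0)
row 3: [4, 64, 0, 64] -> [4, 128, 0, 0]  score +128 (running 128)
Board after move:
 64   8   4   0
  8   0   0   0
  0   0   0   0
  4 128   0   0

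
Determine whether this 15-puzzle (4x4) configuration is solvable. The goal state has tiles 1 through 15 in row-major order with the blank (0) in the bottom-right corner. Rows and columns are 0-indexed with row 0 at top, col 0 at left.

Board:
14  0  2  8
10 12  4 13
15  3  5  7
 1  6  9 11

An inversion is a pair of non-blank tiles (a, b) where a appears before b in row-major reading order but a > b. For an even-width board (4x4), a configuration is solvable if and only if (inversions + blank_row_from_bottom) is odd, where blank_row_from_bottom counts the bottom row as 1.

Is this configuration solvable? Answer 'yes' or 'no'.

Answer: yes

Derivation:
Inversions: 55
Blank is in row 0 (0-indexed from top), which is row 4 counting from the bottom (bottom = 1).
55 + 4 = 59, which is odd, so the puzzle is solvable.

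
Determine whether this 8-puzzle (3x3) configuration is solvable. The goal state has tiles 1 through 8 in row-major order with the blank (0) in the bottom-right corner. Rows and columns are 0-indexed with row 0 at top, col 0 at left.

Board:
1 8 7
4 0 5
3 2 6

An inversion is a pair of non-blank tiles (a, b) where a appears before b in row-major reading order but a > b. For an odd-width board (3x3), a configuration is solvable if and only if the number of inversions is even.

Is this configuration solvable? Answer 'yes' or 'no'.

Answer: yes

Derivation:
Inversions (pairs i<j in row-major order where tile[i] > tile[j] > 0): 16
16 is even, so the puzzle is solvable.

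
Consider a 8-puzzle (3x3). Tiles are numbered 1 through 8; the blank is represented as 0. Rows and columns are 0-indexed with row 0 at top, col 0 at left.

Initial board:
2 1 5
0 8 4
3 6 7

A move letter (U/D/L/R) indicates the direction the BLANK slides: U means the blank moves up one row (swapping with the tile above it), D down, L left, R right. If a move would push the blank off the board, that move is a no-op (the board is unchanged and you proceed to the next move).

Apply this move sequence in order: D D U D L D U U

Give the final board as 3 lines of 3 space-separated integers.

After move 1 (D):
2 1 5
3 8 4
0 6 7

After move 2 (D):
2 1 5
3 8 4
0 6 7

After move 3 (U):
2 1 5
0 8 4
3 6 7

After move 4 (D):
2 1 5
3 8 4
0 6 7

After move 5 (L):
2 1 5
3 8 4
0 6 7

After move 6 (D):
2 1 5
3 8 4
0 6 7

After move 7 (U):
2 1 5
0 8 4
3 6 7

After move 8 (U):
0 1 5
2 8 4
3 6 7

Answer: 0 1 5
2 8 4
3 6 7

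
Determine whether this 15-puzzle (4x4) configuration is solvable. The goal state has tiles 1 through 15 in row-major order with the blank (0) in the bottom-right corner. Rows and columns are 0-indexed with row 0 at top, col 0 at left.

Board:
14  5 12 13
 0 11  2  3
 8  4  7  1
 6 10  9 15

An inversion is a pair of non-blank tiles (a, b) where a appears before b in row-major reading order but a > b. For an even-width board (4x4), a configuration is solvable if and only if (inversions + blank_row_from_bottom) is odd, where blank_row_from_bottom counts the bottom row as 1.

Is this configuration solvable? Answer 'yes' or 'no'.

Inversions: 56
Blank is in row 1 (0-indexed from top), which is row 3 counting from the bottom (bottom = 1).
56 + 3 = 59, which is odd, so the puzzle is solvable.

Answer: yes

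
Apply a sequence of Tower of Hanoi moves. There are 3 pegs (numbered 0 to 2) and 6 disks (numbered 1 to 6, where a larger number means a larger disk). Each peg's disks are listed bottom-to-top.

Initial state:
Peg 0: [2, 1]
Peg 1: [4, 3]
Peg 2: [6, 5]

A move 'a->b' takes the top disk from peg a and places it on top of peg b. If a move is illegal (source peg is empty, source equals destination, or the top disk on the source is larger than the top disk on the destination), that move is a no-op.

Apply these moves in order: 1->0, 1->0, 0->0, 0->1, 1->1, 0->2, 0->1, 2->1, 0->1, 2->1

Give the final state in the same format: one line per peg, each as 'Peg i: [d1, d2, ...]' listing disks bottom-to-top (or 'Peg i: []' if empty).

Answer: Peg 0: []
Peg 1: [4, 3, 1]
Peg 2: [6, 5, 2]

Derivation:
After move 1 (1->0):
Peg 0: [2, 1]
Peg 1: [4, 3]
Peg 2: [6, 5]

After move 2 (1->0):
Peg 0: [2, 1]
Peg 1: [4, 3]
Peg 2: [6, 5]

After move 3 (0->0):
Peg 0: [2, 1]
Peg 1: [4, 3]
Peg 2: [6, 5]

After move 4 (0->1):
Peg 0: [2]
Peg 1: [4, 3, 1]
Peg 2: [6, 5]

After move 5 (1->1):
Peg 0: [2]
Peg 1: [4, 3, 1]
Peg 2: [6, 5]

After move 6 (0->2):
Peg 0: []
Peg 1: [4, 3, 1]
Peg 2: [6, 5, 2]

After move 7 (0->1):
Peg 0: []
Peg 1: [4, 3, 1]
Peg 2: [6, 5, 2]

After move 8 (2->1):
Peg 0: []
Peg 1: [4, 3, 1]
Peg 2: [6, 5, 2]

After move 9 (0->1):
Peg 0: []
Peg 1: [4, 3, 1]
Peg 2: [6, 5, 2]

After move 10 (2->1):
Peg 0: []
Peg 1: [4, 3, 1]
Peg 2: [6, 5, 2]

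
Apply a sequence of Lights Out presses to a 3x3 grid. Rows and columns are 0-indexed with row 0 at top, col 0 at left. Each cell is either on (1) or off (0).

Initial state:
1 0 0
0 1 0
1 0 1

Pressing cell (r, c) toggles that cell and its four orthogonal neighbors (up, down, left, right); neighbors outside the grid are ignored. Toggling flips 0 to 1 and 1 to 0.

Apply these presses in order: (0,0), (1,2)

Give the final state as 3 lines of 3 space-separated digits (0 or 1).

Answer: 0 1 1
1 0 1
1 0 0

Derivation:
After press 1 at (0,0):
0 1 0
1 1 0
1 0 1

After press 2 at (1,2):
0 1 1
1 0 1
1 0 0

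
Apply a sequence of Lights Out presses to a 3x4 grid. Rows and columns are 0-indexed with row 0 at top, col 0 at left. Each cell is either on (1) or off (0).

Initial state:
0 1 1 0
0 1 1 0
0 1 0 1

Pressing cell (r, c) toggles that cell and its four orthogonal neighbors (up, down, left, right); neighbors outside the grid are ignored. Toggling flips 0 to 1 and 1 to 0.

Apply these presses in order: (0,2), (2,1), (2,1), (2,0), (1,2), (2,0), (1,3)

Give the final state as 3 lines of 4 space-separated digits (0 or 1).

Answer: 0 0 1 0
0 0 0 0
0 1 1 0

Derivation:
After press 1 at (0,2):
0 0 0 1
0 1 0 0
0 1 0 1

After press 2 at (2,1):
0 0 0 1
0 0 0 0
1 0 1 1

After press 3 at (2,1):
0 0 0 1
0 1 0 0
0 1 0 1

After press 4 at (2,0):
0 0 0 1
1 1 0 0
1 0 0 1

After press 5 at (1,2):
0 0 1 1
1 0 1 1
1 0 1 1

After press 6 at (2,0):
0 0 1 1
0 0 1 1
0 1 1 1

After press 7 at (1,3):
0 0 1 0
0 0 0 0
0 1 1 0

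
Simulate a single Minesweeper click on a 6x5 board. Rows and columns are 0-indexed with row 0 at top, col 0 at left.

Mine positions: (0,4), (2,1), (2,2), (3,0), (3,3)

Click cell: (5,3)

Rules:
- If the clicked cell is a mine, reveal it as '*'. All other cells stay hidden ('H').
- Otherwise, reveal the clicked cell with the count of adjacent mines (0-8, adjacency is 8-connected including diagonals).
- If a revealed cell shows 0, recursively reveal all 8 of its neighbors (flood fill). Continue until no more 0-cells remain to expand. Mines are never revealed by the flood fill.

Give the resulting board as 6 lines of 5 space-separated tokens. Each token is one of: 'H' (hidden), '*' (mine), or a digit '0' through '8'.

H H H H H
H H H H H
H H H H H
H H H H H
1 1 1 1 1
0 0 0 0 0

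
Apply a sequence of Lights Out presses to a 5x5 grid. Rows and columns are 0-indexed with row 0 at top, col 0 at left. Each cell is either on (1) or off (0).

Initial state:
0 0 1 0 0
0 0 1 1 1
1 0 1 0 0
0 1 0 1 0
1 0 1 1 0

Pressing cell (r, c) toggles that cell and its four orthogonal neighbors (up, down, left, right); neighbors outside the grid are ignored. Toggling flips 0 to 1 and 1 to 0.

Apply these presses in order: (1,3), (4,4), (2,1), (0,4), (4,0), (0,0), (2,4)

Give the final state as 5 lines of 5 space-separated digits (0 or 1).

Answer: 1 1 1 0 1
1 1 0 0 0
0 1 0 0 1
1 0 0 1 0
0 1 1 0 1

Derivation:
After press 1 at (1,3):
0 0 1 1 0
0 0 0 0 0
1 0 1 1 0
0 1 0 1 0
1 0 1 1 0

After press 2 at (4,4):
0 0 1 1 0
0 0 0 0 0
1 0 1 1 0
0 1 0 1 1
1 0 1 0 1

After press 3 at (2,1):
0 0 1 1 0
0 1 0 0 0
0 1 0 1 0
0 0 0 1 1
1 0 1 0 1

After press 4 at (0,4):
0 0 1 0 1
0 1 0 0 1
0 1 0 1 0
0 0 0 1 1
1 0 1 0 1

After press 5 at (4,0):
0 0 1 0 1
0 1 0 0 1
0 1 0 1 0
1 0 0 1 1
0 1 1 0 1

After press 6 at (0,0):
1 1 1 0 1
1 1 0 0 1
0 1 0 1 0
1 0 0 1 1
0 1 1 0 1

After press 7 at (2,4):
1 1 1 0 1
1 1 0 0 0
0 1 0 0 1
1 0 0 1 0
0 1 1 0 1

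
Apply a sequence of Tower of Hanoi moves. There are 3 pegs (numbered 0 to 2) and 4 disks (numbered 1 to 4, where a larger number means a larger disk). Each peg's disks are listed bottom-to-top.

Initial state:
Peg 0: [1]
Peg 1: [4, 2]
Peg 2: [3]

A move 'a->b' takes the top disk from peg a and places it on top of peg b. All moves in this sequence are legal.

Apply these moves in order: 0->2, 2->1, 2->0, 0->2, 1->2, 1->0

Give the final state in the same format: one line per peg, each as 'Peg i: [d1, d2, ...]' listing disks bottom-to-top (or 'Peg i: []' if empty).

After move 1 (0->2):
Peg 0: []
Peg 1: [4, 2]
Peg 2: [3, 1]

After move 2 (2->1):
Peg 0: []
Peg 1: [4, 2, 1]
Peg 2: [3]

After move 3 (2->0):
Peg 0: [3]
Peg 1: [4, 2, 1]
Peg 2: []

After move 4 (0->2):
Peg 0: []
Peg 1: [4, 2, 1]
Peg 2: [3]

After move 5 (1->2):
Peg 0: []
Peg 1: [4, 2]
Peg 2: [3, 1]

After move 6 (1->0):
Peg 0: [2]
Peg 1: [4]
Peg 2: [3, 1]

Answer: Peg 0: [2]
Peg 1: [4]
Peg 2: [3, 1]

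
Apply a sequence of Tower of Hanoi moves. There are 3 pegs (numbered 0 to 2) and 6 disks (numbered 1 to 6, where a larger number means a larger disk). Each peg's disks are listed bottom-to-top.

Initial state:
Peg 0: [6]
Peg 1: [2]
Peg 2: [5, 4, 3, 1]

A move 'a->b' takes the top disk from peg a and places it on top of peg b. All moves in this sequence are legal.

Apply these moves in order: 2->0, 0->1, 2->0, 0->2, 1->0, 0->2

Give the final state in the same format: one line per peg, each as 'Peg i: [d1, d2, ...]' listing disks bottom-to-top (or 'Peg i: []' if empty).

After move 1 (2->0):
Peg 0: [6, 1]
Peg 1: [2]
Peg 2: [5, 4, 3]

After move 2 (0->1):
Peg 0: [6]
Peg 1: [2, 1]
Peg 2: [5, 4, 3]

After move 3 (2->0):
Peg 0: [6, 3]
Peg 1: [2, 1]
Peg 2: [5, 4]

After move 4 (0->2):
Peg 0: [6]
Peg 1: [2, 1]
Peg 2: [5, 4, 3]

After move 5 (1->0):
Peg 0: [6, 1]
Peg 1: [2]
Peg 2: [5, 4, 3]

After move 6 (0->2):
Peg 0: [6]
Peg 1: [2]
Peg 2: [5, 4, 3, 1]

Answer: Peg 0: [6]
Peg 1: [2]
Peg 2: [5, 4, 3, 1]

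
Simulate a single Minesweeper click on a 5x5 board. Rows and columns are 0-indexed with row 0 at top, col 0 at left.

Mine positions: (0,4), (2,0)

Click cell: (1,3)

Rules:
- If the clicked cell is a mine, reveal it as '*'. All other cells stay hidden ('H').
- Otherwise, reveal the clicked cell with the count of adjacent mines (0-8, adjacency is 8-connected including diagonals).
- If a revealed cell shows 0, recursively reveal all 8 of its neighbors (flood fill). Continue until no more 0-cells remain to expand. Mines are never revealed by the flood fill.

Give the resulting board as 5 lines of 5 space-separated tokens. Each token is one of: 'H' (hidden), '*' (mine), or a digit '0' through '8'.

H H H H H
H H H 1 H
H H H H H
H H H H H
H H H H H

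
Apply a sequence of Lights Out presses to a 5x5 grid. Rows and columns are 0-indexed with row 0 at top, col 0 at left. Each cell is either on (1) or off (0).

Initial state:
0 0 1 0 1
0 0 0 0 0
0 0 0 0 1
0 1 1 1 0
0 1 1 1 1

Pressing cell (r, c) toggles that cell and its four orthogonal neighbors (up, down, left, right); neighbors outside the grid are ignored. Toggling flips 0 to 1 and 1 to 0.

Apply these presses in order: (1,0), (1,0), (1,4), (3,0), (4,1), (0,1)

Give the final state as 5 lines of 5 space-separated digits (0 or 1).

Answer: 1 1 0 0 0
0 1 0 1 1
1 0 0 0 0
1 1 1 1 0
0 0 0 1 1

Derivation:
After press 1 at (1,0):
1 0 1 0 1
1 1 0 0 0
1 0 0 0 1
0 1 1 1 0
0 1 1 1 1

After press 2 at (1,0):
0 0 1 0 1
0 0 0 0 0
0 0 0 0 1
0 1 1 1 0
0 1 1 1 1

After press 3 at (1,4):
0 0 1 0 0
0 0 0 1 1
0 0 0 0 0
0 1 1 1 0
0 1 1 1 1

After press 4 at (3,0):
0 0 1 0 0
0 0 0 1 1
1 0 0 0 0
1 0 1 1 0
1 1 1 1 1

After press 5 at (4,1):
0 0 1 0 0
0 0 0 1 1
1 0 0 0 0
1 1 1 1 0
0 0 0 1 1

After press 6 at (0,1):
1 1 0 0 0
0 1 0 1 1
1 0 0 0 0
1 1 1 1 0
0 0 0 1 1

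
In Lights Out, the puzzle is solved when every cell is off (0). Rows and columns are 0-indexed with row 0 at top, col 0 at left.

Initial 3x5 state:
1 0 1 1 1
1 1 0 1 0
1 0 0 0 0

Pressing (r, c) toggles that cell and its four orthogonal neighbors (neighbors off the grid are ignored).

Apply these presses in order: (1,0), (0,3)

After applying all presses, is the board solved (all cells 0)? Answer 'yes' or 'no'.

Answer: yes

Derivation:
After press 1 at (1,0):
0 0 1 1 1
0 0 0 1 0
0 0 0 0 0

After press 2 at (0,3):
0 0 0 0 0
0 0 0 0 0
0 0 0 0 0

Lights still on: 0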